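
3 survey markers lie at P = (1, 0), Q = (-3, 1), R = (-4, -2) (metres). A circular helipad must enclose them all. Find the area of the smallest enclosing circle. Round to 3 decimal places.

Side lengths²: PQ² = 17, PR² = 29, QR² = 10.
Since PR² = 29 ≥ 17 + 10 = 27, the angle opposite PR is not acute, so the smallest enclosing circle has PR as diameter.
Centre = midpoint of PR = (-1.5, -1), r² = 29/4 = 7.25.
Area = π·r² = π·7.25 ≈ 22.777.

22.777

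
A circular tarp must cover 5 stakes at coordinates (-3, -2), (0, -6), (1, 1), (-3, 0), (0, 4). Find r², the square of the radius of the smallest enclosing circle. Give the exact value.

A smallest enclosing disk is always determined by at most three of the input points on its boundary.
The farthest pair is (0, -6)–(0, 4) with squared distance 100. The circle on this segment as diameter has centre (0, -1) and r² = 100/4 = 25.
Check (-3, -2): distance² to centre = 10 ≤ 25, so it lies inside.
All remaining points lie in this disk, and no smaller disk contains both endpoints, so this is the minimum enclosing circle.

25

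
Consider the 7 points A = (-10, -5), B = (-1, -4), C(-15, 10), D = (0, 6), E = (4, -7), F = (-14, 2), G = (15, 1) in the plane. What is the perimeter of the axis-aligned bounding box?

Width = max x − min x = 15 − (-15) = 30.
Height = max y − min y = 10 − (-7) = 17.
Perimeter = 2(30 + 17) = 94.

94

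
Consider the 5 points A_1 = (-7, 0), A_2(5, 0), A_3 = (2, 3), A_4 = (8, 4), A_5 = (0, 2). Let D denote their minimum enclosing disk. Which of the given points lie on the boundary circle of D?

A_1, A_4

A smallest enclosing disk is always determined by at most three of the input points on its boundary.
The farthest pair is A_1–A_4 with squared distance 241. The circle on this segment as diameter has centre (0.5, 2) and r² = 241/4 = 60.25.
Check A_2: distance² to centre = 24.25 ≤ 60.25, so it lies inside.
All remaining points lie in this disk, and no smaller disk contains both endpoints, so this is the minimum enclosing circle.
The points at distance exactly r from the centre are A_1, A_4 — 2 points.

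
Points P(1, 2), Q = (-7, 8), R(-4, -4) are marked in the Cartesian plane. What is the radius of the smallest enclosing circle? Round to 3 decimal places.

6.193

Side lengths²: PQ² = 100, PR² = 61, QR² = 153.
Since QR² = 153 < 100 + 61 = 161, the triangle is acute, so the smallest enclosing circle is the circumcircle.
Circumcentre = (-135/26, 27/13), r² = 25925/676.
r = √(25925/676) ≈ 6.193.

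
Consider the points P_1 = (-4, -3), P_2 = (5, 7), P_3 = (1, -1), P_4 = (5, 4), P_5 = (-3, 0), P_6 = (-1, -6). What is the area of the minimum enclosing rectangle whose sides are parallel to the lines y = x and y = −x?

In coordinates u = x + y, v = x − y the rectangle is axis-aligned; the map (x,y)→(u,v) scales areas by 2.
u-values: -7, 12, 0, 9, -3, -7; range = 12 − (-7) = 19.
v-values: -1, -2, 2, 1, -3, 5; range = 5 − (-3) = 8.
Area = (19 × 8) / 2 = 76.

76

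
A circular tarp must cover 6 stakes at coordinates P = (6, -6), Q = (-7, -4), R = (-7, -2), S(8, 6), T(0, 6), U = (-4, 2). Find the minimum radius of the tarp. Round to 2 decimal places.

9.01

The farthest pair is Q–S with squared distance 325. The circle on this segment as diameter has centre (0.5, 1) and r² = 325/4 = 81.25.
Check P: distance² to centre = 79.25 ≤ 81.25, so it lies inside.
All remaining points lie in this disk, and no smaller disk contains both endpoints, so this is the minimum enclosing circle.
r = √(81.25) ≈ 9.01.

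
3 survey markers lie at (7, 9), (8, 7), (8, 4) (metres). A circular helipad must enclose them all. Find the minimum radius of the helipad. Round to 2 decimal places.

2.55

Call the three points A, B, C in the order given.
Side lengths²: AB² = 5, AC² = 26, BC² = 9.
Since AC² = 26 ≥ 9 + 5 = 14, the angle opposite AC is not acute, so the smallest enclosing circle has AC as diameter.
Centre = midpoint of AC = (7.5, 6.5), r² = 26/4 = 6.5.
r = √(6.5) ≈ 2.55.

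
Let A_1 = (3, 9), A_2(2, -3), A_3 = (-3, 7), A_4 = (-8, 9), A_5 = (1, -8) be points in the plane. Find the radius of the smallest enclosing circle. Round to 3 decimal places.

The minimum enclosing circle of a finite set is fixed by two of the points (as a diameter) or three (as a circumcircle).
The minimum enclosing circle is determined by three boundary points: A_1, A_4, A_5.
Their circumcentre is (-2.5, 35/34) with r² = 54205/578.
The farthest remaining point A_2 is at distance² 21089/578 ≤ 54205/578.
r = √(54205/578) ≈ 9.684.

9.684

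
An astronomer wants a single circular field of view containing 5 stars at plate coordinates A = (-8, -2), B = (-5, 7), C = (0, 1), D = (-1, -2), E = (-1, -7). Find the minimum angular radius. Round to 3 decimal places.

7.280

The farthest pair is B–E with squared distance 212. The circle on this segment as diameter has centre (-3, 0) and r² = 212/4 = 53.
Check A: distance² to centre = 29 ≤ 53, so it lies inside.
All remaining points lie in this disk, and no smaller disk contains both endpoints, so this is the minimum enclosing circle.
r = √53 ≈ 7.280.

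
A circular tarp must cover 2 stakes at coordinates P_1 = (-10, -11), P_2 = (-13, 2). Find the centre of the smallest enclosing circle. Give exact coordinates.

The smallest circle enclosing two points has them as diameter endpoints.
Centre = midpoint = (-11.5, -4.5); r² = |P_1P_2|²/4 = 178/4 = 44.5.
Centre = (-11.5, -4.5).

(-11.5, -4.5)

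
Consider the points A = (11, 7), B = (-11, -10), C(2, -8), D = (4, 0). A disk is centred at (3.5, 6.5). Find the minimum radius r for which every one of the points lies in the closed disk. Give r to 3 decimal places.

21.966

The required radius is the distance from (3.5, 6.5) to the farthest point.
Squared distances: 56.5, 482.5, 212.5, 42.5.
Maximum is 482.5, attained at B.
r = √(482.5) ≈ 21.966.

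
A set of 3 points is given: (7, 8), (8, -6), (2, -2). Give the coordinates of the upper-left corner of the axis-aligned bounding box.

(2, 8)

x-range [2, 8], y-range [-6, 8].
The upper-left corner is (2, 8).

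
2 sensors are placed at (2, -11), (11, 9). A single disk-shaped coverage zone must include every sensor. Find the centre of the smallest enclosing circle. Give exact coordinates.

The smallest circle enclosing two points has them as diameter endpoints.
Centre = midpoint = (6.5, -1); r² = |(2, -11)−(11, 9)|²/4 = 481/4 = 120.25.
Centre = (6.5, -1).

(6.5, -1)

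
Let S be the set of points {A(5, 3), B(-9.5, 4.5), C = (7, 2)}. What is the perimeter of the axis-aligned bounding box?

38

Width = max x − min x = 7 − (-9.5) = 16.5.
Height = max y − min y = 4.5 − 2 = 2.5.
Perimeter = 2(16.5 + 2.5) = 38.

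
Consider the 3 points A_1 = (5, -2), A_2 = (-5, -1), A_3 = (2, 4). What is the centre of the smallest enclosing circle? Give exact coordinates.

Side lengths²: A_1A_2² = 101, A_1A_3² = 45, A_2A_3² = 74.
Since A_1A_2² = 101 < 74 + 45 = 119, the triangle is acute, so the smallest enclosing circle is the circumcircle.
Circumcentre = (3/38, -27/38), r² = 18685/722.
Centre = (3/38, -27/38).

(3/38, -27/38)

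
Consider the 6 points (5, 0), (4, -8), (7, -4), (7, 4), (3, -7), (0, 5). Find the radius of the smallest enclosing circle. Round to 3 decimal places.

6.837

A smallest enclosing disk is always determined by at most three of the input points on its boundary.
The minimum enclosing circle is determined by three boundary points: (4, -8), (7, 4), (0, 5).
Their circumcentre is (155/58, -75/58) with r² = 78625/1682.
The farthest remaining point (3, -7) is at distance² 54961/1682 ≤ 78625/1682.
r = √(78625/1682) ≈ 6.837.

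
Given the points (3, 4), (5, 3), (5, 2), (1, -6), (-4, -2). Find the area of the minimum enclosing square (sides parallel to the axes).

The bounding box has width 9 and height 10.
An axis-aligned square enclosing the set must have side ≥ max(width, height).
So the minimum side is max(9, 10) = 10.
Area = 10² = 100.

100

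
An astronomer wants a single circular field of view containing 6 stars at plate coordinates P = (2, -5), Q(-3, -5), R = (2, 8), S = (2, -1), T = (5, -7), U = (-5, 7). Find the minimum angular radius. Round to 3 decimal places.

8.602

The minimum enclosing circle of a finite set is fixed by two of the points (as a diameter) or three (as a circumcircle).
The farthest pair is T–U with squared distance 296. The circle on this segment as diameter has centre (0, 0) and r² = 296/4 = 74.
Check P: distance² to centre = 29 ≤ 74, so it lies inside.
All remaining points lie in this disk, and no smaller disk contains both endpoints, so this is the minimum enclosing circle.
r = √74 ≈ 8.602.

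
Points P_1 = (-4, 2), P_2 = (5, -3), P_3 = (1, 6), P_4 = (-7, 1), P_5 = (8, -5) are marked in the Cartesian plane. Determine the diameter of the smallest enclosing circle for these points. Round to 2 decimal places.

By Welzl's lemma the MEC is supported by two points (diametrically opposite) or three points (on a circumcircle).
The farthest pair is P_4–P_5 with squared distance 261. The circle on this segment as diameter has centre (0.5, -2) and r² = 261/4 = 65.25.
Check P_1: distance² to centre = 36.25 ≤ 65.25, so it lies inside.
All remaining points lie in this disk, and no smaller disk contains both endpoints, so this is the minimum enclosing circle.
Diameter = 2r = 2√(65.25) ≈ 16.16.

16.16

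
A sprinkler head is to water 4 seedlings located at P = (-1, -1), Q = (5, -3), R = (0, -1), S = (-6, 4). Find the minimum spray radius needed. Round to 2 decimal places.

6.52

By Welzl's lemma the MEC is supported by two points (diametrically opposite) or three points (on a circumcircle).
The farthest pair is Q–S with squared distance 170. The circle on this segment as diameter has centre (-0.5, 0.5) and r² = 170/4 = 42.5.
Check P: distance² to centre = 2.5 ≤ 42.5, so it lies inside.
All remaining points lie in this disk, and no smaller disk contains both endpoints, so this is the minimum enclosing circle.
r = √(42.5) ≈ 6.52.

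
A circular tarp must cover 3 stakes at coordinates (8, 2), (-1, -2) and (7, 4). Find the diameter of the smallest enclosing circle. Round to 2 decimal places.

10.01

Call the three points A, B, C in the order given.
Side lengths²: AB² = 97, AC² = 5, BC² = 100.
Since BC² = 100 < 97 + 5 = 102, the triangle is acute, so the smallest enclosing circle is the circumcircle.
Circumcentre = (69/22, 9/11), r² = 12125/484.
Diameter = 2r = 2√(12125/484) ≈ 10.01.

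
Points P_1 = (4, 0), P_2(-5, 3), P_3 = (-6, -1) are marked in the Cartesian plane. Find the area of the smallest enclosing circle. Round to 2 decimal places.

Side lengths²: P_1P_2² = 90, P_1P_3² = 101, P_2P_3² = 17.
Since P_1P_3² = 101 < 90 + 17 = 107, the triangle is acute, so the smallest enclosing circle is the circumcircle.
Circumcentre = (-27/26, -3/26), r² = 8585/338.
Area = π·r² = π·8585/338 ≈ 79.79.

79.79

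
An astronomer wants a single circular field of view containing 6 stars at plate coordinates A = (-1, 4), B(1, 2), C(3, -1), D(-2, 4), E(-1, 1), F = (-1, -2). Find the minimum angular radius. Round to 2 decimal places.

The minimum enclosing circle of a finite set is fixed by two of the points (as a diameter) or three (as a circumcircle).
The minimum enclosing circle is determined by three boundary points: C, D, F.
Their circumcentre is (0.3, 1.3) with r² = 12.58.
The farthest remaining point A is at distance² 8.98 ≤ 12.58.
r = √(12.58) ≈ 3.55.

3.55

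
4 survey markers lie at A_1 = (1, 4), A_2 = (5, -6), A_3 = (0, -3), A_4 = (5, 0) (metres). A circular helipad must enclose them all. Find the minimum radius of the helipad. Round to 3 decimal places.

5.385

A smallest enclosing disk is always determined by at most three of the input points on its boundary.
The farthest pair is A_1–A_2 with squared distance 116. The circle on this segment as diameter has centre (3, -1) and r² = 116/4 = 29.
Check A_3: distance² to centre = 13 ≤ 29, so it lies inside.
All remaining points lie in this disk, and no smaller disk contains both endpoints, so this is the minimum enclosing circle.
r = √29 ≈ 5.385.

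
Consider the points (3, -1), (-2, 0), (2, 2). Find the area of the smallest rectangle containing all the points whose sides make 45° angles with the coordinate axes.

18

In coordinates u = x + y, v = x − y the rectangle is axis-aligned; the map (x,y)→(u,v) scales areas by 2.
u-values: 2, -2, 4; range = 4 − (-2) = 6.
v-values: 4, -2, 0; range = 4 − (-2) = 6.
Area = (6 × 6) / 2 = 18.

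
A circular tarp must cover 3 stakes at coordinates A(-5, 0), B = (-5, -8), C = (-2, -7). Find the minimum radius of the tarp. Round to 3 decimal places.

4.014

Side lengths²: AB² = 64, AC² = 58, BC² = 10.
Since AB² = 64 < 58 + 10 = 68, the triangle is acute, so the smallest enclosing circle is the circumcircle.
Circumcentre = (-14/3, -4), r² = 145/9.
r = √(145/9) ≈ 4.014.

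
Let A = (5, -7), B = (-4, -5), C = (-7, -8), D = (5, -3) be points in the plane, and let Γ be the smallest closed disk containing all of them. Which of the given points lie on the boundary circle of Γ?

C, D

The farthest pair is C–D with squared distance 169. The circle on this segment as diameter has centre (-1, -5.5) and r² = 169/4 = 42.25.
Check A: distance² to centre = 38.25 ≤ 42.25, so it lies inside.
All remaining points lie in this disk, and no smaller disk contains both endpoints, so this is the minimum enclosing circle.
The points at distance exactly r from the centre are C, D — 2 points.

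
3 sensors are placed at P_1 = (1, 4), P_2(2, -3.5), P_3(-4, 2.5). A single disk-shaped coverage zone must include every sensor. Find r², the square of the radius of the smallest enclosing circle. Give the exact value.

24961/1352

Side lengths²: P_1P_2² = 57.25, P_1P_3² = 27.25, P_2P_3² = 72.
Since P_2P_3² = 72 < 57.25 + 27.25 = 84.5, the triangle is acute, so the smallest enclosing circle is the circumcircle.
Circumcentre = (-27/52, -1/52), r² = 24961/1352.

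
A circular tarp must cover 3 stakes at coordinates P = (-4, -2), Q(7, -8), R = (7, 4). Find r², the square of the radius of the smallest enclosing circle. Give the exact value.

24649/484

Side lengths²: PQ² = 157, PR² = 157, QR² = 144.
Since PR² = 157 < 157 + 144 = 301, the triangle is acute, so the smallest enclosing circle is the circumcircle.
Circumcentre = (69/22, -2), r² = 24649/484.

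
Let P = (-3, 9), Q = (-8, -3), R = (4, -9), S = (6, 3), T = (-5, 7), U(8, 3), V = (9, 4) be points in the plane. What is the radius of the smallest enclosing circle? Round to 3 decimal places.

9.657

A smallest enclosing disk is always determined by at most three of the input points on its boundary.
The farthest pair is P–R with squared distance 373. The circle on this segment as diameter has centre (0.5, 0) and r² = 373/4 = 93.25.
Check Q: distance² to centre = 81.25 ≤ 93.25, so it lies inside.
All remaining points lie in this disk, and no smaller disk contains both endpoints, so this is the minimum enclosing circle.
r = √(93.25) ≈ 9.657.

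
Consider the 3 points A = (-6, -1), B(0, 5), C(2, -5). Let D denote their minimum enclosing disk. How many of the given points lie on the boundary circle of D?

Side lengths²: AB² = 72, AC² = 80, BC² = 104.
Since BC² = 104 < 80 + 72 = 152, the triangle is acute, so the smallest enclosing circle is the circumcircle.
Circumcentre = (-2/3, -1/3), r² = 260/9.
The points at distance exactly r from the centre are A, B, C — 3 points.

3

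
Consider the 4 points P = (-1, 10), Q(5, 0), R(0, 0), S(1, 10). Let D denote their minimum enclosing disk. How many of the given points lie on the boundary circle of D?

2

By Welzl's lemma the MEC is supported by two points (diametrically opposite) or three points (on a circumcircle).
The farthest pair is P–Q with squared distance 136. The circle on this segment as diameter has centre (2, 5) and r² = 136/4 = 34.
Check R: distance² to centre = 29 ≤ 34, so it lies inside.
All remaining points lie in this disk, and no smaller disk contains both endpoints, so this is the minimum enclosing circle.
The points at distance exactly r from the centre are P, Q — 2 points.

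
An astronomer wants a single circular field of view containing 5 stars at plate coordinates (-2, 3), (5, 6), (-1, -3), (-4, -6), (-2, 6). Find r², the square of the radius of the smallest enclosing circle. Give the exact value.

56.25

By Welzl's lemma the MEC is supported by two points (diametrically opposite) or three points (on a circumcircle).
The farthest pair is (5, 6)–(-4, -6) with squared distance 225. The circle on this segment as diameter has centre (0.5, 0) and r² = 225/4 = 56.25.
Check (-2, 3): distance² to centre = 15.25 ≤ 56.25, so it lies inside.
All remaining points lie in this disk, and no smaller disk contains both endpoints, so this is the minimum enclosing circle.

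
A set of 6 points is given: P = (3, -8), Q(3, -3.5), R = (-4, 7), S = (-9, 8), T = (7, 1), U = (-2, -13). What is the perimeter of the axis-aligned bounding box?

74

Width = max x − min x = 7 − (-9) = 16.
Height = max y − min y = 8 − (-13) = 21.
Perimeter = 2(16 + 21) = 74.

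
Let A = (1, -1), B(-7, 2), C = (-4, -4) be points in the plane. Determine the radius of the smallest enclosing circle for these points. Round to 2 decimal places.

4.28

Side lengths²: AB² = 73, AC² = 34, BC² = 45.
Since AB² = 73 < 45 + 34 = 79, the triangle is acute, so the smallest enclosing circle is the circumcircle.
Circumcentre = (-81/26, 5/26), r² = 6205/338.
r = √(6205/338) ≈ 4.28.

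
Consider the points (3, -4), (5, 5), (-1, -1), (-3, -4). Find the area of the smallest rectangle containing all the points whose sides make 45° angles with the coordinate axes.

In coordinates u = x + y, v = x − y the rectangle is axis-aligned; the map (x,y)→(u,v) scales areas by 2.
u-values: -1, 10, -2, -7; range = 10 − (-7) = 17.
v-values: 7, 0, 0, 1; range = 7 − 0 = 7.
Area = (17 × 7) / 2 = 59.5.

59.5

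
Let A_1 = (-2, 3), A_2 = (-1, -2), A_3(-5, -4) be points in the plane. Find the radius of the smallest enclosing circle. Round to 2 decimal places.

3.81

Side lengths²: A_1A_2² = 26, A_1A_3² = 58, A_2A_3² = 20.
Since A_1A_3² = 58 ≥ 26 + 20 = 46, the angle opposite A_1A_3 is not acute, so the smallest enclosing circle has A_1A_3 as diameter.
Centre = midpoint of A_1A_3 = (-3.5, -0.5), r² = 58/4 = 14.5.
r = √(14.5) ≈ 3.81.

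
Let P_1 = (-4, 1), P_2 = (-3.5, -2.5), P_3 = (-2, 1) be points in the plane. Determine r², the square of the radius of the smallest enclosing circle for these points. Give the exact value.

Side lengths²: P_1P_2² = 12.5, P_1P_3² = 4, P_2P_3² = 14.5.
Since P_2P_3² = 14.5 < 12.5 + 4 = 16.5, the triangle is acute, so the smallest enclosing circle is the circumcircle.
Circumcentre = (-3, -9/14), r² = 725/196.

725/196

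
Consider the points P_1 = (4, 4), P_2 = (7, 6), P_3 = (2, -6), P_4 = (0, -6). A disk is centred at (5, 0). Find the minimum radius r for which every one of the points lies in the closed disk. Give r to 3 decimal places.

7.810

The required radius is the distance from (5, 0) to the farthest point.
Squared distances: 17, 40, 45, 61.
Maximum is 61, attained at P_4.
r = √61 ≈ 7.810.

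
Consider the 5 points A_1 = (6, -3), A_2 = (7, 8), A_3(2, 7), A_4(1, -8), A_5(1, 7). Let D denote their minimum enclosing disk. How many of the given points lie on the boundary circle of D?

A smallest enclosing disk is always determined by at most three of the input points on its boundary.
The farthest pair is A_2–A_4 with squared distance 292. The circle on this segment as diameter has centre (4, 0) and r² = 292/4 = 73.
Check A_1: distance² to centre = 13 ≤ 73, so it lies inside.
All remaining points lie in this disk, and no smaller disk contains both endpoints, so this is the minimum enclosing circle.
The points at distance exactly r from the centre are A_2, A_4 — 2 points.

2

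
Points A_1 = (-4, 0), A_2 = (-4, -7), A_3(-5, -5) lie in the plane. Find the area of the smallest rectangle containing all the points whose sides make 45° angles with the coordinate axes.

In coordinates u = x + y, v = x − y the rectangle is axis-aligned; the map (x,y)→(u,v) scales areas by 2.
u-values: -4, -11, -10; range = -4 − (-11) = 7.
v-values: -4, 3, 0; range = 3 − (-4) = 7.
Area = (7 × 7) / 2 = 24.5.

24.5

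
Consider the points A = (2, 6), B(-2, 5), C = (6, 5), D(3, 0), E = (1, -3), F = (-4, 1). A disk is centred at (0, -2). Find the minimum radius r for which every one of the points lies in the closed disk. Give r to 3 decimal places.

9.220

The required radius is the distance from (0, -2) to the farthest point.
Squared distances: 68, 53, 85, 13, 2, 25.
Maximum is 85, attained at C.
r = √85 ≈ 9.220.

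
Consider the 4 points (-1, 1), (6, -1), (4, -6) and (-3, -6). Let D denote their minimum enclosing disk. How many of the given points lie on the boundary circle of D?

The farthest pair is (6, -1)–(-3, -6) with squared distance 106. The circle on this segment as diameter has centre (1.5, -3.5) and r² = 106/4 = 26.5.
Check (-1, 1): distance² to centre = 26.5 ≤ 26.5, so it lies inside.
All remaining points lie in this disk, and no smaller disk contains both endpoints, so this is the minimum enclosing circle.
The points at distance exactly r from the centre are (-1, 1), (6, -1), (-3, -6) — 3 points.

3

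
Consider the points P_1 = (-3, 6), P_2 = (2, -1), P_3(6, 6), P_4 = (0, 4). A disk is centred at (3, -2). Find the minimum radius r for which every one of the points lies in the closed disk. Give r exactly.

10

The required radius is the distance from (3, -2) to the farthest point.
Squared distances: 100, 2, 73, 45.
Maximum is 100, attained at P_1.
r = √100 = 10.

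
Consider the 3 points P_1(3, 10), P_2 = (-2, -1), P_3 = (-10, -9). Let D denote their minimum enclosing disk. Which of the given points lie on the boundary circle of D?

P_1, P_3

Side lengths²: P_1P_2² = 146, P_1P_3² = 530, P_2P_3² = 128.
Since P_1P_3² = 530 ≥ 146 + 128 = 274, the angle opposite P_1P_3 is not acute, so the smallest enclosing circle has P_1P_3 as diameter.
Centre = midpoint of P_1P_3 = (-3.5, 0.5), r² = 530/4 = 132.5.
The points at distance exactly r from the centre are P_1, P_3 — 2 points.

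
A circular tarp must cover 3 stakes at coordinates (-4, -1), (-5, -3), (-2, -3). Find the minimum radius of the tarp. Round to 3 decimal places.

Call the three points A, B, C in the order given.
Side lengths²: AB² = 5, AC² = 8, BC² = 9.
Since BC² = 9 < 8 + 5 = 13, the triangle is acute, so the smallest enclosing circle is the circumcircle.
Circumcentre = (-3.5, -2.5), r² = 2.5.
r = √(2.5) ≈ 1.581.

1.581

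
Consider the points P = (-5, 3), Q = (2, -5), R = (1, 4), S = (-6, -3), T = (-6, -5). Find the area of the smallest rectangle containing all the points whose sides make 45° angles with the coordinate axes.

In coordinates u = x + y, v = x − y the rectangle is axis-aligned; the map (x,y)→(u,v) scales areas by 2.
u-values: -2, -3, 5, -9, -11; range = 5 − (-11) = 16.
v-values: -8, 7, -3, -3, -1; range = 7 − (-8) = 15.
Area = (16 × 15) / 2 = 120.

120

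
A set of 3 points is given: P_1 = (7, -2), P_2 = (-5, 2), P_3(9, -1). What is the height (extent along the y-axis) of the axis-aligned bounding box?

4

max y = 2, min y = -2, so height = 4.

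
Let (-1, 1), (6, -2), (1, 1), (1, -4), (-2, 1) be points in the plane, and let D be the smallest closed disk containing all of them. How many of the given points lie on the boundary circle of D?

By Welzl's lemma the MEC is supported by two points (diametrically opposite) or three points (on a circumcircle).
The farthest pair is (6, -2)–(-2, 1) with squared distance 73. The circle on this segment as diameter has centre (2, -0.5) and r² = 73/4 = 18.25.
Check (-1, 1): distance² to centre = 11.25 ≤ 18.25, so it lies inside.
All remaining points lie in this disk, and no smaller disk contains both endpoints, so this is the minimum enclosing circle.
The points at distance exactly r from the centre are (6, -2), (-2, 1) — 2 points.

2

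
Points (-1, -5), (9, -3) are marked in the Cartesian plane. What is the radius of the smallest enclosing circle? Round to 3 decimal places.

The smallest circle enclosing two points has them as diameter endpoints.
Centre = midpoint = (4, -4); r² = |(-1, -5)−(9, -3)|²/4 = 104/4 = 26.
r = √26 ≈ 5.099.

5.099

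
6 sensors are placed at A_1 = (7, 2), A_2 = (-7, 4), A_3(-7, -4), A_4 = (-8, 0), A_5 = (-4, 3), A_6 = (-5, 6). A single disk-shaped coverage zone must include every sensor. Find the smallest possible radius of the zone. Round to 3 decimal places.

7.693

The minimum enclosing circle is determined by three boundary points: A_1, A_2, A_3.
Their circumcentre is (-3/7, 0) with r² = 2900/49.
The farthest remaining point A_4 is at distance² 2809/49 ≤ 2900/49.
r = √(2900/49) ≈ 7.693.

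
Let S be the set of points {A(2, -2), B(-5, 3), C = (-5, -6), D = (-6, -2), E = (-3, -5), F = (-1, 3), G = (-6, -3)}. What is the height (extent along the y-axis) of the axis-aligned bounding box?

max y = 3, min y = -6, so height = 9.

9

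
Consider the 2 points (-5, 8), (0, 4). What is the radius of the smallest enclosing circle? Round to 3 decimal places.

The smallest circle enclosing two points has them as diameter endpoints.
Centre = midpoint = (-2.5, 6); r² = |(-5, 8)−(0, 4)|²/4 = 41/4 = 10.25.
r = √(10.25) ≈ 3.202.

3.202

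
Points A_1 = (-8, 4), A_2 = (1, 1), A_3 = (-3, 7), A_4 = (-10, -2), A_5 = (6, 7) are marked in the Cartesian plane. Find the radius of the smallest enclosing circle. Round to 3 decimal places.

The farthest pair is A_4–A_5 with squared distance 337. The circle on this segment as diameter has centre (-2, 2.5) and r² = 337/4 = 84.25.
Check A_1: distance² to centre = 38.25 ≤ 84.25, so it lies inside.
All remaining points lie in this disk, and no smaller disk contains both endpoints, so this is the minimum enclosing circle.
r = √(84.25) ≈ 9.179.

9.179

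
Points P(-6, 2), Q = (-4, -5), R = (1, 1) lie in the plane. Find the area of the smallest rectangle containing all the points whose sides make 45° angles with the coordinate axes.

49.5

In coordinates u = x + y, v = x − y the rectangle is axis-aligned; the map (x,y)→(u,v) scales areas by 2.
u-values: -4, -9, 2; range = 2 − (-9) = 11.
v-values: -8, 1, 0; range = 1 − (-8) = 9.
Area = (11 × 9) / 2 = 49.5.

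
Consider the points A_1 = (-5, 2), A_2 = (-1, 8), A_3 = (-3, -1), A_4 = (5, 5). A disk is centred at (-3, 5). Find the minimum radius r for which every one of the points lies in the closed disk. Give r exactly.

The required radius is the distance from (-3, 5) to the farthest point.
Squared distances: 13, 13, 36, 64.
Maximum is 64, attained at A_4.
r = √64 = 8.

8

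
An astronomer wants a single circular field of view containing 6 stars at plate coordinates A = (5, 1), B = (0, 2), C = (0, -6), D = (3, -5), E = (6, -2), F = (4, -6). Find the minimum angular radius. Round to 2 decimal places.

By Welzl's lemma the MEC is supported by two points (diametrically opposite) or three points (on a circumcircle).
The farthest pair is B–F with squared distance 80. The circle on this segment as diameter has centre (2, -2) and r² = 80/4 = 20.
Check A: distance² to centre = 18 ≤ 20, so it lies inside.
All remaining points lie in this disk, and no smaller disk contains both endpoints, so this is the minimum enclosing circle.
r = √20 ≈ 4.47.

4.47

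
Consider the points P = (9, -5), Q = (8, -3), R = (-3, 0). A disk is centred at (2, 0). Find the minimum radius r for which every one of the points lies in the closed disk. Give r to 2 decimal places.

8.60

The required radius is the distance from (2, 0) to the farthest point.
Squared distances: 74, 45, 25.
Maximum is 74, attained at P.
r = √74 ≈ 8.60.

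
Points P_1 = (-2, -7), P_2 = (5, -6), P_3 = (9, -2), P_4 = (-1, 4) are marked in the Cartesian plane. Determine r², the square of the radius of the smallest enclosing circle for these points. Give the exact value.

The minimum enclosing circle is determined by three boundary points: P_1, P_3, P_4.
Their circumcentre is (133/58, -107/58) with r² = 75701/1682.
The farthest remaining point P_2 is at distance² 41365/1682 ≤ 75701/1682.

75701/1682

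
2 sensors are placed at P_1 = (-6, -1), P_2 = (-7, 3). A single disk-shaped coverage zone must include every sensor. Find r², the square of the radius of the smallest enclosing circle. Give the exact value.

The smallest circle enclosing two points has them as diameter endpoints.
Centre = midpoint = (-6.5, 1); r² = |P_1P_2|²/4 = 17/4 = 4.25.

4.25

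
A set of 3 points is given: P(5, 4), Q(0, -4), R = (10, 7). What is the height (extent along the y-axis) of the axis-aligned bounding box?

max y = 7, min y = -4, so height = 11.

11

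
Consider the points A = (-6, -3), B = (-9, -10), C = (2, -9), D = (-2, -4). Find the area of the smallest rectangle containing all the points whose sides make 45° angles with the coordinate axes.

In coordinates u = x + y, v = x − y the rectangle is axis-aligned; the map (x,y)→(u,v) scales areas by 2.
u-values: -9, -19, -7, -6; range = -6 − (-19) = 13.
v-values: -3, 1, 11, 2; range = 11 − (-3) = 14.
Area = (13 × 14) / 2 = 91.

91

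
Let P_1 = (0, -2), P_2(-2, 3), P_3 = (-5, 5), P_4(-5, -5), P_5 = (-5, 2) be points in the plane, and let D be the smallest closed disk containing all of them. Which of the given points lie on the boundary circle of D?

The minimum enclosing circle is determined by three boundary points: P_1, P_3, P_4.
Their circumcentre is (-4.6, 0) with r² = 25.16.
The farthest remaining point P_2 is at distance² 15.76 ≤ 25.16.
The points at distance exactly r from the centre are P_1, P_3, P_4 — 3 points.

P_1, P_3, P_4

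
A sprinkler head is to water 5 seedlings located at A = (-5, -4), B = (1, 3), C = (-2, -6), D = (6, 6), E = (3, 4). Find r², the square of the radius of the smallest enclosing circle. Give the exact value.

A smallest enclosing disk is always determined by at most three of the input points on its boundary.
The farthest pair is A–D with squared distance 221. The circle on this segment as diameter has centre (0.5, 1) and r² = 221/4 = 55.25.
Check B: distance² to centre = 4.25 ≤ 55.25, so it lies inside.
All remaining points lie in this disk, and no smaller disk contains both endpoints, so this is the minimum enclosing circle.

55.25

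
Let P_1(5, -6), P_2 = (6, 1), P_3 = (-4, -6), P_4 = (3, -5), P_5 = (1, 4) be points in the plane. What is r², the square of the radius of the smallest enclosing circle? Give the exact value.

12665/338

The minimum enclosing circle is determined by three boundary points: P_2, P_3, P_5.
Their circumcentre is (19/26, -55/26) with r² = 12665/338.
The farthest remaining point P_1 is at distance² 11261/338 ≤ 12665/338.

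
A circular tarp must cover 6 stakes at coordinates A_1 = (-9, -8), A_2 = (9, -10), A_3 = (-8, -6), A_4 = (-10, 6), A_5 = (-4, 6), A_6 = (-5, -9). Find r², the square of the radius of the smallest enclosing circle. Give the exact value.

A smallest enclosing disk is always determined by at most three of the input points on its boundary.
The farthest pair is A_2–A_4 with squared distance 617. The circle on this segment as diameter has centre (-0.5, -2) and r² = 617/4 = 154.25.
Check A_1: distance² to centre = 108.25 ≤ 154.25, so it lies inside.
All remaining points lie in this disk, and no smaller disk contains both endpoints, so this is the minimum enclosing circle.

154.25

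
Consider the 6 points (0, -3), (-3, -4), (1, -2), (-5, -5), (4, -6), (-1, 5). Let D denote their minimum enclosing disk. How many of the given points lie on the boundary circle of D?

3

The minimum enclosing circle of a finite set is fixed by two of the points (as a diameter) or three (as a circumcircle).
The minimum enclosing circle is determined by three boundary points: (-5, -5), (4, -6), (-1, 5).
Their circumcentre is (-1/47, -56/47) with r² = 86797/2209.
The farthest remaining point (-3, -4) is at distance² 37024/2209 ≤ 86797/2209.
The points at distance exactly r from the centre are (-5, -5), (4, -6), (-1, 5) — 3 points.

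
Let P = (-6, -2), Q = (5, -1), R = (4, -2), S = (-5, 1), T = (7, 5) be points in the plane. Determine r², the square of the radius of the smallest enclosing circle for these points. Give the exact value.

54.5

The farthest pair is P–T with squared distance 218. The circle on this segment as diameter has centre (0.5, 1.5) and r² = 218/4 = 54.5.
Check Q: distance² to centre = 26.5 ≤ 54.5, so it lies inside.
All remaining points lie in this disk, and no smaller disk contains both endpoints, so this is the minimum enclosing circle.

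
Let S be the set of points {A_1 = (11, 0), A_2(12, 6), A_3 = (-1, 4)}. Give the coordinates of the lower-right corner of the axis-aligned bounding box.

x-range [-1, 12], y-range [0, 6].
The lower-right corner is (12, 0).

(12, 0)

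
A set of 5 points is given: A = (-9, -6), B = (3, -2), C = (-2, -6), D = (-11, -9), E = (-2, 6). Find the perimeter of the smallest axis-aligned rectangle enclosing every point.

58

Width = max x − min x = 3 − (-11) = 14.
Height = max y − min y = 6 − (-9) = 15.
Perimeter = 2(14 + 15) = 58.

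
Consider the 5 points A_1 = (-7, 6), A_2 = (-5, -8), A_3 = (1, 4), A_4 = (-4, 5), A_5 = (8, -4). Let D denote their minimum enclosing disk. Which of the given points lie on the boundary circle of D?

The minimum enclosing circle is determined by three boundary points: A_1, A_2, A_5.
Their circumcentre is (-11/38, -7/38) with r² = 60125/722.
The farthest remaining point A_4 is at distance² 29345/722 ≤ 60125/722.
The points at distance exactly r from the centre are A_1, A_2, A_5 — 3 points.

A_1, A_2, A_5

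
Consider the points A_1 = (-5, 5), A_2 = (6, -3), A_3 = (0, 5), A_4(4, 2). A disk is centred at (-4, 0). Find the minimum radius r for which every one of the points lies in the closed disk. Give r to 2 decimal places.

10.44

The required radius is the distance from (-4, 0) to the farthest point.
Squared distances: 26, 109, 41, 68.
Maximum is 109, attained at A_2.
r = √109 ≈ 10.44.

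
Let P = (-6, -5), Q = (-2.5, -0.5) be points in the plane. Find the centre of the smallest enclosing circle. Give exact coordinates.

The smallest circle enclosing two points has them as diameter endpoints.
Centre = midpoint = (-4.25, -2.75); r² = |PQ|²/4 = 32.5/4 = 8.125.
Centre = (-4.25, -2.75).

(-4.25, -2.75)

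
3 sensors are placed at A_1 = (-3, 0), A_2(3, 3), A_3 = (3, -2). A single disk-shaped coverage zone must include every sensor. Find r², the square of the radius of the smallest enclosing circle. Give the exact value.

Side lengths²: A_1A_2² = 45, A_1A_3² = 40, A_2A_3² = 25.
Since A_1A_2² = 45 < 40 + 25 = 65, the triangle is acute, so the smallest enclosing circle is the circumcircle.
Circumcentre = (0.5, 0.5), r² = 12.5.

12.5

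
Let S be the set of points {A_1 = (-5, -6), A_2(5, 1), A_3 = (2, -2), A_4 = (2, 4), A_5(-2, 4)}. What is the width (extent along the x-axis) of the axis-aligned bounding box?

max x = 5, min x = -5, so width = 10.

10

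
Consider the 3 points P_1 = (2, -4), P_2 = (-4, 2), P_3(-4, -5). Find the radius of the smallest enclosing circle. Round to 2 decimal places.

Side lengths²: P_1P_2² = 72, P_1P_3² = 37, P_2P_3² = 49.
Since P_1P_2² = 72 < 49 + 37 = 86, the triangle is acute, so the smallest enclosing circle is the circumcircle.
Circumcentre = (-1.5, -1.5), r² = 18.5.
r = √(18.5) ≈ 4.30.

4.30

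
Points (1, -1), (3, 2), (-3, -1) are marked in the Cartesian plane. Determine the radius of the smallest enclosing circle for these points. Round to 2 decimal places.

Call the three points A, B, C in the order given.
Side lengths²: AB² = 13, AC² = 16, BC² = 45.
Since BC² = 45 ≥ 16 + 13 = 29, the angle opposite BC is not acute, so the smallest enclosing circle has BC as diameter.
Centre = midpoint of BC = (0, 0.5), r² = 45/4 = 11.25.
r = √(11.25) ≈ 3.35.

3.35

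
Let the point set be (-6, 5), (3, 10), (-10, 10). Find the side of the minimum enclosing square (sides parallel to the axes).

13

The bounding box has width 13 and height 5.
An axis-aligned square enclosing the set must have side ≥ max(width, height).
So the minimum side is max(13, 5) = 13.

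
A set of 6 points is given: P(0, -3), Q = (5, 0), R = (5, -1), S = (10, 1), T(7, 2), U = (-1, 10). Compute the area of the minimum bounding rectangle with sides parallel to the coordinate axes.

143

x ranges over [-1, 10], width 11.
y ranges over [-3, 10], height 13.
Area = 11 × 13 = 143.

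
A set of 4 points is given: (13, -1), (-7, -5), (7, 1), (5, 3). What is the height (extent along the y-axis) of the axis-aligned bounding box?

8

max y = 3, min y = -5, so height = 8.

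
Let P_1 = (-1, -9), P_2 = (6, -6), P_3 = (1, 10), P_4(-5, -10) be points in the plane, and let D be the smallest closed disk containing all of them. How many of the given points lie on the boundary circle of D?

2

The farthest pair is P_3–P_4 with squared distance 436. The circle on this segment as diameter has centre (-2, 0) and r² = 436/4 = 109.
Check P_1: distance² to centre = 82 ≤ 109, so it lies inside.
All remaining points lie in this disk, and no smaller disk contains both endpoints, so this is the minimum enclosing circle.
The points at distance exactly r from the centre are P_3, P_4 — 2 points.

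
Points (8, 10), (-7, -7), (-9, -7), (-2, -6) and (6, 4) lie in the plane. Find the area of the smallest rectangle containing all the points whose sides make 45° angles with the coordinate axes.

102

In coordinates u = x + y, v = x − y the rectangle is axis-aligned; the map (x,y)→(u,v) scales areas by 2.
u-values: 18, -14, -16, -8, 10; range = 18 − (-16) = 34.
v-values: -2, 0, -2, 4, 2; range = 4 − (-2) = 6.
Area = (34 × 6) / 2 = 102.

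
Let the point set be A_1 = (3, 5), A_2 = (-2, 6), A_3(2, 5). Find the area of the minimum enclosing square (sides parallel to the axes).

The bounding box has width 5 and height 1.
An axis-aligned square enclosing the set must have side ≥ max(width, height).
So the minimum side is max(5, 1) = 5.
Area = 5² = 25.

25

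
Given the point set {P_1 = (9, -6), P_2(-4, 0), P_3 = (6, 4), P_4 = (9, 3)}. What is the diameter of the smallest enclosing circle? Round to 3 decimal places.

The minimum enclosing circle of a finite set is fixed by two of the points (as a diameter) or three (as a circumcircle).
The minimum enclosing circle is determined by three boundary points: P_1, P_2, P_4.
Their circumcentre is (83/26, -1.5) with r² = 18245/338.
The farthest remaining point P_3 is at distance² 12889/338 ≤ 18245/338.
Diameter = 2r = 2√(18245/338) ≈ 14.694.

14.694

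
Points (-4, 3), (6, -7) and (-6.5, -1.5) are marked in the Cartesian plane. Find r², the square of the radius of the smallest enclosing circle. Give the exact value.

19769/392

Call the three points A, B, C in the order given.
Side lengths²: AB² = 200, AC² = 26.5, BC² = 186.5.
Since AB² = 200 < 186.5 + 26.5 = 213, the triangle is acute, so the smallest enclosing circle is the circumcircle.
Circumcentre = (15/28, -69/28), r² = 19769/392.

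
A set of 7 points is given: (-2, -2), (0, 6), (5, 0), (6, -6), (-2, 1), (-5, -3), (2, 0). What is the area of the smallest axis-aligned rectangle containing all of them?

x ranges over [-5, 6], width 11.
y ranges over [-6, 6], height 12.
Area = 11 × 12 = 132.

132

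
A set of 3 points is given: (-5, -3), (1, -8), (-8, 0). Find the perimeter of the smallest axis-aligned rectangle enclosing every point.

Width = max x − min x = 1 − (-8) = 9.
Height = max y − min y = 0 − (-8) = 8.
Perimeter = 2(9 + 8) = 34.

34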